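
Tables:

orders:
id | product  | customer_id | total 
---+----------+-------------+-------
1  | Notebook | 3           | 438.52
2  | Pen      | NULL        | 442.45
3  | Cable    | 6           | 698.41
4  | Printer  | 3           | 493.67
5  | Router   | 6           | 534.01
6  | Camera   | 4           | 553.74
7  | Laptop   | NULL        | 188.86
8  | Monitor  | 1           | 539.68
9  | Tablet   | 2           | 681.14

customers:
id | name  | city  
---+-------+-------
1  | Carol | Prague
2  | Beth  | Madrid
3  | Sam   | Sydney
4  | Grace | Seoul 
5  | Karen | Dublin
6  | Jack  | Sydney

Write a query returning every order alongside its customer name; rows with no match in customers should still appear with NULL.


LEFT JOIN keeps every row from orders (the left table); where customer_id has no match in customers, the customer columns become NULL. Walk through each order:
  - order 1 (Notebook): customer_id=3 -> matches Sam
  - order 2 (Pen): customer_id=NULL, no match -> kept with NULL
  - order 3 (Cable): customer_id=6 -> matches Jack
  - order 4 (Printer): customer_id=3 -> matches Sam
  - order 5 (Router): customer_id=6 -> matches Jack
  - order 6 (Camera): customer_id=4 -> matches Grace
  - order 7 (Laptop): customer_id=NULL, no match -> kept with NULL
  - order 8 (Monitor): customer_id=1 -> matches Carol
  - order 9 (Tablet): customer_id=2 -> matches Beth
All 9 rows appear; 2 have NULL customer.

SQL:
SELECT a.product, b.name AS customer
FROM orders a
LEFT JOIN customers b ON a.customer_id = b.id

Result:
product  | customer
---------+---------
Notebook | Sam     
Pen      | NULL    
Cable    | Jack    
Printer  | Sam     
Router   | Jack    
Camera   | Grace   
Laptop   | NULL    
Monitor  | Carol   
Tablet   | Beth    


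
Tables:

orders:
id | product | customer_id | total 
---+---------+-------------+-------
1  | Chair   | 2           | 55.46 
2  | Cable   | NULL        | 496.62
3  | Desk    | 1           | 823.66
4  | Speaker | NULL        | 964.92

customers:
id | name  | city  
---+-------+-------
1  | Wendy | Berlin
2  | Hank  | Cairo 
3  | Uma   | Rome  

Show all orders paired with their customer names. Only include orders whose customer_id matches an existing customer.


INNER JOIN keeps only orders rows whose customer_id matches an id in customers. Walk through each order:
  - order 1 (Chair): customer_id=2 -> matches Hank
  - order 2 (Cable): customer_id=NULL, no match -> dropped
  - order 3 (Desk): customer_id=1 -> matches Wendy
  - order 4 (Speaker): customer_id=NULL, no match -> dropped
So 2 of 4 rows are dropped.

SQL:
SELECT a.product, b.name AS customer
FROM orders a
INNER JOIN customers b ON a.customer_id = b.id

Result:
product | customer
--------+---------
Chair   | Hank    
Desk    | Wendy   


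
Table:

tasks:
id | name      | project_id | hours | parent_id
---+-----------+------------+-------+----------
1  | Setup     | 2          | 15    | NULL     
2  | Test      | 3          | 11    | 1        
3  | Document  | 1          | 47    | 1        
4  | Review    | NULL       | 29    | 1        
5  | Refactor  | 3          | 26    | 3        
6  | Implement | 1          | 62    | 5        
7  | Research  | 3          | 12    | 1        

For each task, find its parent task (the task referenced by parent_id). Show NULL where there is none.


This is a self-join: tasks is joined to a second copy of itself, matching each row's parent_id to another row's id. Use LEFT JOIN so rows with parent_id=NULL are kept.
  - task 1 (Setup): parent_id=NULL -> NULL
  - task 2 (Test): parent_id=1 -> Setup
  - task 3 (Document): parent_id=1 -> Setup
  - task 4 (Review): parent_id=1 -> Setup
  - task 5 (Refactor): parent_id=3 -> Document
  - task 6 (Implement): parent_id=5 -> Refactor
  - task 7 (Research): parent_id=1 -> Setup

SQL:
SELECT a.name AS item, b.name AS parent
FROM tasks a
LEFT JOIN tasks b ON a.parent_id = b.id

Result:
item      | parent  
----------+---------
Setup     | NULL    
Test      | Setup   
Document  | Setup   
Review    | Setup   
Refactor  | Document
Implement | Refactor
Research  | Setup   


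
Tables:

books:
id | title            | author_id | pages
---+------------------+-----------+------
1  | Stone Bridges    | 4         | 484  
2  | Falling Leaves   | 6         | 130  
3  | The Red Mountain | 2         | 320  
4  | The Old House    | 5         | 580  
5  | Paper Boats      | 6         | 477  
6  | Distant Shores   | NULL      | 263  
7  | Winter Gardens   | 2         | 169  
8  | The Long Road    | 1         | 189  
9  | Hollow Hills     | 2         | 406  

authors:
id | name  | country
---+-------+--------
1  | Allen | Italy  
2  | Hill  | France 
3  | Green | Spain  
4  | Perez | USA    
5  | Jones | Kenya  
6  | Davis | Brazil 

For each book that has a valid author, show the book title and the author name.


INNER JOIN keeps only books rows whose author_id matches an id in authors. Walk through each book:
  - book 1 (Stone Bridges): author_id=4 -> matches Perez
  - book 2 (Falling Leaves): author_id=6 -> matches Davis
  - book 3 (The Red Mountain): author_id=2 -> matches Hill
  - book 4 (The Old House): author_id=5 -> matches Jones
  - book 5 (Paper Boats): author_id=6 -> matches Davis
  - book 6 (Distant Shores): author_id=NULL, no match -> dropped
  - book 7 (Winter Gardens): author_id=2 -> matches Hill
  - book 8 (The Long Road): author_id=1 -> matches Allen
  - book 9 (Hollow Hills): author_id=2 -> matches Hill
So 1 of 9 rows is dropped.

SQL:
SELECT a.title, b.name AS author
FROM books a
INNER JOIN authors b ON a.author_id = b.id

Result:
title            | author
-----------------+-------
Stone Bridges    | Perez 
Falling Leaves   | Davis 
The Red Mountain | Hill  
The Old House    | Jones 
Paper Boats      | Davis 
Winter Gardens   | Hill  
The Long Road    | Allen 
Hollow Hills     | Hill  


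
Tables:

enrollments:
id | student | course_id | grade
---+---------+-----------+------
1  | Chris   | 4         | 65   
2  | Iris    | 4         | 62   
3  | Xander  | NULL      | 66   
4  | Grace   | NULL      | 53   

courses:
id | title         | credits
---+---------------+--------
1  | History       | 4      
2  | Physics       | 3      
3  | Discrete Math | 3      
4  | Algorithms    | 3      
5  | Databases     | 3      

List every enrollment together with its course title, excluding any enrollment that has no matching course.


INNER JOIN keeps only enrollments rows whose course_id matches an id in courses. Walk through each enrollment:
  - enrollment 1 (Chris): course_id=4 -> matches Algorithms
  - enrollment 2 (Iris): course_id=4 -> matches Algorithms
  - enrollment 3 (Xander): course_id=NULL, no match -> dropped
  - enrollment 4 (Grace): course_id=NULL, no match -> dropped
So 2 of 4 rows are dropped.

SQL:
SELECT a.student, b.title AS course
FROM enrollments a
INNER JOIN courses b ON a.course_id = b.id

Result:
student | course    
--------+-----------
Chris   | Algorithms
Iris    | Algorithms


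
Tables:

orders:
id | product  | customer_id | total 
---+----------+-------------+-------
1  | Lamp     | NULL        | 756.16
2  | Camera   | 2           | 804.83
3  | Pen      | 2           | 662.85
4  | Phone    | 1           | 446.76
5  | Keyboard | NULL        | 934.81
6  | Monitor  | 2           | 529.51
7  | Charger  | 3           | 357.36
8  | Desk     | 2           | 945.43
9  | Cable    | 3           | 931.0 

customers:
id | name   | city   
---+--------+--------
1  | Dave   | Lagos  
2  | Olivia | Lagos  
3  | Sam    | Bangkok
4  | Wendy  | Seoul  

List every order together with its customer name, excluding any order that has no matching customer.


INNER JOIN keeps only orders rows whose customer_id matches an id in customers. Walk through each order:
  - order 1 (Lamp): customer_id=NULL, no match -> dropped
  - order 2 (Camera): customer_id=2 -> matches Olivia
  - order 3 (Pen): customer_id=2 -> matches Olivia
  - order 4 (Phone): customer_id=1 -> matches Dave
  - order 5 (Keyboard): customer_id=NULL, no match -> dropped
  - order 6 (Monitor): customer_id=2 -> matches Olivia
  - order 7 (Charger): customer_id=3 -> matches Sam
  - order 8 (Desk): customer_id=2 -> matches Olivia
  - order 9 (Cable): customer_id=3 -> matches Sam
So 2 of 9 rows are dropped.

SQL:
SELECT a.product, b.name AS customer
FROM orders a
INNER JOIN customers b ON a.customer_id = b.id

Result:
product | customer
--------+---------
Camera  | Olivia  
Pen     | Olivia  
Phone   | Dave    
Monitor | Olivia  
Charger | Sam     
Desk    | Olivia  
Cable   | Sam     


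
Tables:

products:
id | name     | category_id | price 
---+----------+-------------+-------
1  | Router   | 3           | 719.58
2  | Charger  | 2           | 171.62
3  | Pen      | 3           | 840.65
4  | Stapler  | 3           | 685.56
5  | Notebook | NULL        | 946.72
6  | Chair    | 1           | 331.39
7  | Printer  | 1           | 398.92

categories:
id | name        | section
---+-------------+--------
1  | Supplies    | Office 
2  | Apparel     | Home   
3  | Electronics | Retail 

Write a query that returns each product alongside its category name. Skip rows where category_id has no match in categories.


INNER JOIN keeps only products rows whose category_id matches an id in categories. Walk through each product:
  - product 1 (Router): category_id=3 -> matches Electronics
  - product 2 (Charger): category_id=2 -> matches Apparel
  - product 3 (Pen): category_id=3 -> matches Electronics
  - product 4 (Stapler): category_id=3 -> matches Electronics
  - product 5 (Notebook): category_id=NULL, no match -> dropped
  - product 6 (Chair): category_id=1 -> matches Supplies
  - product 7 (Printer): category_id=1 -> matches Supplies
So 1 of 7 rows is dropped.

SQL:
SELECT a.name, b.name AS category
FROM products a
INNER JOIN categories b ON a.category_id = b.id

Result:
name    | category   
--------+------------
Router  | Electronics
Charger | Apparel    
Pen     | Electronics
Stapler | Electronics
Chair   | Supplies   
Printer | Supplies   


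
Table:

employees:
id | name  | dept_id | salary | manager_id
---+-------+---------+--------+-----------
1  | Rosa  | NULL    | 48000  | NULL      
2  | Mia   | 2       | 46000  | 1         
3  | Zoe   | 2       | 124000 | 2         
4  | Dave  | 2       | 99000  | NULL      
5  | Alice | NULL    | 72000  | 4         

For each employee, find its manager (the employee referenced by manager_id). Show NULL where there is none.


This is a self-join: employees is joined to a second copy of itself, matching each row's manager_id to another row's id. Use LEFT JOIN so rows with manager_id=NULL are kept.
  - employee 1 (Rosa): manager_id=NULL -> NULL
  - employee 2 (Mia): manager_id=1 -> Rosa
  - employee 3 (Zoe): manager_id=2 -> Mia
  - employee 4 (Dave): manager_id=NULL -> NULL
  - employee 5 (Alice): manager_id=4 -> Dave

SQL:
SELECT a.name AS item, b.name AS manager
FROM employees a
LEFT JOIN employees b ON a.manager_id = b.id

Result:
item  | manager
------+--------
Rosa  | NULL   
Mia   | Rosa   
Zoe   | Mia    
Dave  | NULL   
Alice | Dave   


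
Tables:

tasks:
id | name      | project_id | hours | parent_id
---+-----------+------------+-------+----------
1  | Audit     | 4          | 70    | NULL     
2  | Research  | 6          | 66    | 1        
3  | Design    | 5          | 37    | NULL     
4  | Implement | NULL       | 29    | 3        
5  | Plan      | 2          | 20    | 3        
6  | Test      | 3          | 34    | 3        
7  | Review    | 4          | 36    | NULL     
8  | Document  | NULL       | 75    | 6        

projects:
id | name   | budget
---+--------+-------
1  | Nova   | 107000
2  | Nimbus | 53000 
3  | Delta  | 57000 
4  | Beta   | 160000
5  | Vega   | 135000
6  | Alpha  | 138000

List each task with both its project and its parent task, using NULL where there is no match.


Two LEFT JOINs from the same base table tasks: one to projects via project_id, one to tasks itself via parent_id. Both are LEFT so every task is preserved.
Match against projects:
  - task 1 (Audit): project_id=4 -> matches Beta
  - task 2 (Research): project_id=6 -> matches Alpha
  - task 3 (Design): project_id=5 -> matches Vega
  - task 4 (Implement): project_id=NULL, no match -> kept with NULL
  - task 5 (Plan): project_id=2 -> matches Nimbus
  - task 6 (Test): project_id=3 -> matches Delta
  - task 7 (Review): project_id=4 -> matches Beta
  - task 8 (Document): project_id=NULL, no match -> kept with NULL
Match against tasks (self):
  - task 1 (Audit): parent_id=NULL -> NULL
  - task 2 (Research): parent_id=1 -> Audit
  - task 3 (Design): parent_id=NULL -> NULL
  - task 4 (Implement): parent_id=3 -> Design
  - task 5 (Plan): parent_id=3 -> Design
  - task 6 (Test): parent_id=3 -> Design
  - task 7 (Review): parent_id=NULL -> NULL
  - task 8 (Document): parent_id=6 -> Test

SQL:
SELECT a.name, b.name AS project, c.name AS parent
FROM tasks a
LEFT JOIN projects b ON a.project_id = b.id
LEFT JOIN tasks c ON a.parent_id = c.id

Result:
name      | project | parent
----------+---------+-------
Audit     | Beta    | NULL  
Research  | Alpha   | Audit 
Design    | Vega    | NULL  
Implement | NULL    | Design
Plan      | Nimbus  | Design
Test      | Delta   | Design
Review    | Beta    | NULL  
Document  | NULL    | Test  


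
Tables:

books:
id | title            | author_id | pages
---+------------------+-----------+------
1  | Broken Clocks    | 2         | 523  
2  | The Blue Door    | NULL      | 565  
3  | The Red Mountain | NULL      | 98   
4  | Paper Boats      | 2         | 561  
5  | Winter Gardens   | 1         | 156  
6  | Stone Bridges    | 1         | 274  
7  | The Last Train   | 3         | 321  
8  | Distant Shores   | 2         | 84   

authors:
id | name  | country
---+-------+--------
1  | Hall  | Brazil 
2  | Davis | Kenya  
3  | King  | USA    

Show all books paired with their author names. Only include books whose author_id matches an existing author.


INNER JOIN keeps only books rows whose author_id matches an id in authors. Walk through each book:
  - book 1 (Broken Clocks): author_id=2 -> matches Davis
  - book 2 (The Blue Door): author_id=NULL, no match -> dropped
  - book 3 (The Red Mountain): author_id=NULL, no match -> dropped
  - book 4 (Paper Boats): author_id=2 -> matches Davis
  - book 5 (Winter Gardens): author_id=1 -> matches Hall
  - book 6 (Stone Bridges): author_id=1 -> matches Hall
  - book 7 (The Last Train): author_id=3 -> matches King
  - book 8 (Distant Shores): author_id=2 -> matches Davis
So 2 of 8 rows are dropped.

SQL:
SELECT a.title, b.name AS author
FROM books a
INNER JOIN authors b ON a.author_id = b.id

Result:
title          | author
---------------+-------
Broken Clocks  | Davis 
Paper Boats    | Davis 
Winter Gardens | Hall  
Stone Bridges  | Hall  
The Last Train | King  
Distant Shores | Davis 


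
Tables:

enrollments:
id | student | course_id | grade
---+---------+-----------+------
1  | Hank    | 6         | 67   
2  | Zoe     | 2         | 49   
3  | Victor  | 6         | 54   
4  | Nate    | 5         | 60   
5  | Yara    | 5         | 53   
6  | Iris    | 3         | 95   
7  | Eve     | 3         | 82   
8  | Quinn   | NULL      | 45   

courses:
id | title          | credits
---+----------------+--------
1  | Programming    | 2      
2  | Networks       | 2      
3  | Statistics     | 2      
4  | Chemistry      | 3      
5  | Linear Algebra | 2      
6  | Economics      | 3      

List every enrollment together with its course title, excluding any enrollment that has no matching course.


INNER JOIN keeps only enrollments rows whose course_id matches an id in courses. Walk through each enrollment:
  - enrollment 1 (Hank): course_id=6 -> matches Economics
  - enrollment 2 (Zoe): course_id=2 -> matches Networks
  - enrollment 3 (Victor): course_id=6 -> matches Economics
  - enrollment 4 (Nate): course_id=5 -> matches Linear Algebra
  - enrollment 5 (Yara): course_id=5 -> matches Linear Algebra
  - enrollment 6 (Iris): course_id=3 -> matches Statistics
  - enrollment 7 (Eve): course_id=3 -> matches Statistics
  - enrollment 8 (Quinn): course_id=NULL, no match -> dropped
So 1 of 8 rows is dropped.

SQL:
SELECT a.student, b.title AS course
FROM enrollments a
INNER JOIN courses b ON a.course_id = b.id

Result:
student | course        
--------+---------------
Hank    | Economics     
Zoe     | Networks      
Victor  | Economics     
Nate    | Linear Algebra
Yara    | Linear Algebra
Iris    | Statistics    
Eve     | Statistics    


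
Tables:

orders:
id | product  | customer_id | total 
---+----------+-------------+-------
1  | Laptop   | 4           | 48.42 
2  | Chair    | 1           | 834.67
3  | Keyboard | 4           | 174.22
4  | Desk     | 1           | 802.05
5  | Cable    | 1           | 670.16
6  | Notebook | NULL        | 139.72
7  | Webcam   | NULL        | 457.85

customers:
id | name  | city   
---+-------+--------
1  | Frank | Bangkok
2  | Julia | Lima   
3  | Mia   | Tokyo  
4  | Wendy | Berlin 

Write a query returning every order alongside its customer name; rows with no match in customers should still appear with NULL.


LEFT JOIN keeps every row from orders (the left table); where customer_id has no match in customers, the customer columns become NULL. Walk through each order:
  - order 1 (Laptop): customer_id=4 -> matches Wendy
  - order 2 (Chair): customer_id=1 -> matches Frank
  - order 3 (Keyboard): customer_id=4 -> matches Wendy
  - order 4 (Desk): customer_id=1 -> matches Frank
  - order 5 (Cable): customer_id=1 -> matches Frank
  - order 6 (Notebook): customer_id=NULL, no match -> kept with NULL
  - order 7 (Webcam): customer_id=NULL, no match -> kept with NULL
All 7 rows appear; 2 have NULL customer.

SQL:
SELECT a.product, b.name AS customer
FROM orders a
LEFT JOIN customers b ON a.customer_id = b.id

Result:
product  | customer
---------+---------
Laptop   | Wendy   
Chair    | Frank   
Keyboard | Wendy   
Desk     | Frank   
Cable    | Frank   
Notebook | NULL    
Webcam   | NULL    


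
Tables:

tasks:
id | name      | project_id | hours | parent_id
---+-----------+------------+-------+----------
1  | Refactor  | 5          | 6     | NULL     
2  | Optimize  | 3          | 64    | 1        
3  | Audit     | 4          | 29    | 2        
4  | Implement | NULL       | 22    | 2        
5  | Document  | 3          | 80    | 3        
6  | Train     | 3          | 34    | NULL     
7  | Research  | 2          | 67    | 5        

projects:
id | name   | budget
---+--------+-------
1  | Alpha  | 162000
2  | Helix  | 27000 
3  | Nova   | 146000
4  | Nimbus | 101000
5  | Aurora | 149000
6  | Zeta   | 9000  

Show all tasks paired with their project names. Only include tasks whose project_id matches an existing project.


INNER JOIN keeps only tasks rows whose project_id matches an id in projects. Walk through each task:
  - task 1 (Refactor): project_id=5 -> matches Aurora
  - task 2 (Optimize): project_id=3 -> matches Nova
  - task 3 (Audit): project_id=4 -> matches Nimbus
  - task 4 (Implement): project_id=NULL, no match -> dropped
  - task 5 (Document): project_id=3 -> matches Nova
  - task 6 (Train): project_id=3 -> matches Nova
  - task 7 (Research): project_id=2 -> matches Helix
So 1 of 7 rows is dropped.

SQL:
SELECT a.name, b.name AS project
FROM tasks a
INNER JOIN projects b ON a.project_id = b.id

Result:
name     | project
---------+--------
Refactor | Aurora 
Optimize | Nova   
Audit    | Nimbus 
Document | Nova   
Train    | Nova   
Research | Helix  


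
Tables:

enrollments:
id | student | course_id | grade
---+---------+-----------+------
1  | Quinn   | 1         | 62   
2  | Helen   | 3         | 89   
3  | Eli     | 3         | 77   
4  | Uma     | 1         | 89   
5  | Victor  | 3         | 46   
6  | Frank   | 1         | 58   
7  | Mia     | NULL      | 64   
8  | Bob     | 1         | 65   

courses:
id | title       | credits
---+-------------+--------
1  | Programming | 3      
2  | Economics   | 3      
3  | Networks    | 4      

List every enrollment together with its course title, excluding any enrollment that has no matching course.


INNER JOIN keeps only enrollments rows whose course_id matches an id in courses. Walk through each enrollment:
  - enrollment 1 (Quinn): course_id=1 -> matches Programming
  - enrollment 2 (Helen): course_id=3 -> matches Networks
  - enrollment 3 (Eli): course_id=3 -> matches Networks
  - enrollment 4 (Uma): course_id=1 -> matches Programming
  - enrollment 5 (Victor): course_id=3 -> matches Networks
  - enrollment 6 (Frank): course_id=1 -> matches Programming
  - enrollment 7 (Mia): course_id=NULL, no match -> dropped
  - enrollment 8 (Bob): course_id=1 -> matches Programming
So 1 of 8 rows is dropped.

SQL:
SELECT a.student, b.title AS course
FROM enrollments a
INNER JOIN courses b ON a.course_id = b.id

Result:
student | course     
--------+------------
Quinn   | Programming
Helen   | Networks   
Eli     | Networks   
Uma     | Programming
Victor  | Networks   
Frank   | Programming
Bob     | Programming


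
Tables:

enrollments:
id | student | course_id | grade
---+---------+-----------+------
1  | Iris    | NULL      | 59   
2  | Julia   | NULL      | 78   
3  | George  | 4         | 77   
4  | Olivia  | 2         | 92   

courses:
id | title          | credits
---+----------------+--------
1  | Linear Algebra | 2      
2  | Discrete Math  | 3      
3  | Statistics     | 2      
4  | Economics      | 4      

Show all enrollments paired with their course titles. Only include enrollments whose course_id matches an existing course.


INNER JOIN keeps only enrollments rows whose course_id matches an id in courses. Walk through each enrollment:
  - enrollment 1 (Iris): course_id=NULL, no match -> dropped
  - enrollment 2 (Julia): course_id=NULL, no match -> dropped
  - enrollment 3 (George): course_id=4 -> matches Economics
  - enrollment 4 (Olivia): course_id=2 -> matches Discrete Math
So 2 of 4 rows are dropped.

SQL:
SELECT a.student, b.title AS course
FROM enrollments a
INNER JOIN courses b ON a.course_id = b.id

Result:
student | course       
--------+--------------
George  | Economics    
Olivia  | Discrete Math


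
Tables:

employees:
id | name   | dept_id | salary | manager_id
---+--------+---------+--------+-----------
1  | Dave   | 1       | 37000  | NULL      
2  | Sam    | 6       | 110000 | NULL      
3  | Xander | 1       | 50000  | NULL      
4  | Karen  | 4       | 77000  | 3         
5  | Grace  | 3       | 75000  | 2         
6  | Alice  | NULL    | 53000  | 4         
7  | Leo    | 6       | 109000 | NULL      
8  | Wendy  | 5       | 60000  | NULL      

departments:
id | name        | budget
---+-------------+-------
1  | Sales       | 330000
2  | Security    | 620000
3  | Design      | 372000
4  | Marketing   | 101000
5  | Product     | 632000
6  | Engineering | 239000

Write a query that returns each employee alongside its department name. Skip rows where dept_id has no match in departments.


INNER JOIN keeps only employees rows whose dept_id matches an id in departments. Walk through each employee:
  - employee 1 (Dave): dept_id=1 -> matches Sales
  - employee 2 (Sam): dept_id=6 -> matches Engineering
  - employee 3 (Xander): dept_id=1 -> matches Sales
  - employee 4 (Karen): dept_id=4 -> matches Marketing
  - employee 5 (Grace): dept_id=3 -> matches Design
  - employee 6 (Alice): dept_id=NULL, no match -> dropped
  - employee 7 (Leo): dept_id=6 -> matches Engineering
  - employee 8 (Wendy): dept_id=5 -> matches Product
So 1 of 8 rows is dropped.

SQL:
SELECT a.name, b.name AS department
FROM employees a
INNER JOIN departments b ON a.dept_id = b.id

Result:
name   | department 
-------+------------
Dave   | Sales      
Sam    | Engineering
Xander | Sales      
Karen  | Marketing  
Grace  | Design     
Leo    | Engineering
Wendy  | Product    


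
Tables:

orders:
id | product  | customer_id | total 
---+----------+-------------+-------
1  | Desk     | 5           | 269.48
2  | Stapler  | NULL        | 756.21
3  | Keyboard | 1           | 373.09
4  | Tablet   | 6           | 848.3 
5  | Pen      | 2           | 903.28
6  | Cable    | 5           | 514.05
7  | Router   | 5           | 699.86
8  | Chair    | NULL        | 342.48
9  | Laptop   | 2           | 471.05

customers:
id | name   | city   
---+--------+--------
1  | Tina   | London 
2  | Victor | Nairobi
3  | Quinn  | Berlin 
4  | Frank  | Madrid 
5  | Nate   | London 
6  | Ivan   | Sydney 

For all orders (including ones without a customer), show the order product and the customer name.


LEFT JOIN keeps every row from orders (the left table); where customer_id has no match in customers, the customer columns become NULL. Walk through each order:
  - order 1 (Desk): customer_id=5 -> matches Nate
  - order 2 (Stapler): customer_id=NULL, no match -> kept with NULL
  - order 3 (Keyboard): customer_id=1 -> matches Tina
  - order 4 (Tablet): customer_id=6 -> matches Ivan
  - order 5 (Pen): customer_id=2 -> matches Victor
  - order 6 (Cable): customer_id=5 -> matches Nate
  - order 7 (Router): customer_id=5 -> matches Nate
  - order 8 (Chair): customer_id=NULL, no match -> kept with NULL
  - order 9 (Laptop): customer_id=2 -> matches Victor
All 9 rows appear; 2 have NULL customer.

SQL:
SELECT a.product, b.name AS customer
FROM orders a
LEFT JOIN customers b ON a.customer_id = b.id

Result:
product  | customer
---------+---------
Desk     | Nate    
Stapler  | NULL    
Keyboard | Tina    
Tablet   | Ivan    
Pen      | Victor  
Cable    | Nate    
Router   | Nate    
Chair    | NULL    
Laptop   | Victor  


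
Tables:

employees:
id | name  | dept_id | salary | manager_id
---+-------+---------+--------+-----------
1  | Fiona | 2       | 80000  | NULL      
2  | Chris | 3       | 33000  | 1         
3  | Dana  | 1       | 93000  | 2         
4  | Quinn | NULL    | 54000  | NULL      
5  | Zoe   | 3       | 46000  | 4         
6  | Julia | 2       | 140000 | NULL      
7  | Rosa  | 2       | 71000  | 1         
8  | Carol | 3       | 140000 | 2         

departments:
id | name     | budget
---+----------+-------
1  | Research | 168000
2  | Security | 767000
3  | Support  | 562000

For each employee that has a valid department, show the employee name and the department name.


INNER JOIN keeps only employees rows whose dept_id matches an id in departments. Walk through each employee:
  - employee 1 (Fiona): dept_id=2 -> matches Security
  - employee 2 (Chris): dept_id=3 -> matches Support
  - employee 3 (Dana): dept_id=1 -> matches Research
  - employee 4 (Quinn): dept_id=NULL, no match -> dropped
  - employee 5 (Zoe): dept_id=3 -> matches Support
  - employee 6 (Julia): dept_id=2 -> matches Security
  - employee 7 (Rosa): dept_id=2 -> matches Security
  - employee 8 (Carol): dept_id=3 -> matches Support
So 1 of 8 rows is dropped.

SQL:
SELECT a.name, b.name AS department
FROM employees a
INNER JOIN departments b ON a.dept_id = b.id

Result:
name  | department
------+-----------
Fiona | Security  
Chris | Support   
Dana  | Research  
Zoe   | Support   
Julia | Security  
Rosa  | Security  
Carol | Support   


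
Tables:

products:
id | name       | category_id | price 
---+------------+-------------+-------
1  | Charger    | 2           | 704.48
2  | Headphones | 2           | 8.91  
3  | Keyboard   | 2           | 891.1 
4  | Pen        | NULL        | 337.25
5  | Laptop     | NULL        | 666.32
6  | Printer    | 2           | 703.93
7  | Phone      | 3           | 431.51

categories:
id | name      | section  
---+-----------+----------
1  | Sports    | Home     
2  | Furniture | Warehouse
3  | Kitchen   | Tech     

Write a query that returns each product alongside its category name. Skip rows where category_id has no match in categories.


INNER JOIN keeps only products rows whose category_id matches an id in categories. Walk through each product:
  - product 1 (Charger): category_id=2 -> matches Furniture
  - product 2 (Headphones): category_id=2 -> matches Furniture
  - product 3 (Keyboard): category_id=2 -> matches Furniture
  - product 4 (Pen): category_id=NULL, no match -> dropped
  - product 5 (Laptop): category_id=NULL, no match -> dropped
  - product 6 (Printer): category_id=2 -> matches Furniture
  - product 7 (Phone): category_id=3 -> matches Kitchen
So 2 of 7 rows are dropped.

SQL:
SELECT a.name, b.name AS category
FROM products a
INNER JOIN categories b ON a.category_id = b.id

Result:
name       | category 
-----------+----------
Charger    | Furniture
Headphones | Furniture
Keyboard   | Furniture
Printer    | Furniture
Phone      | Kitchen  


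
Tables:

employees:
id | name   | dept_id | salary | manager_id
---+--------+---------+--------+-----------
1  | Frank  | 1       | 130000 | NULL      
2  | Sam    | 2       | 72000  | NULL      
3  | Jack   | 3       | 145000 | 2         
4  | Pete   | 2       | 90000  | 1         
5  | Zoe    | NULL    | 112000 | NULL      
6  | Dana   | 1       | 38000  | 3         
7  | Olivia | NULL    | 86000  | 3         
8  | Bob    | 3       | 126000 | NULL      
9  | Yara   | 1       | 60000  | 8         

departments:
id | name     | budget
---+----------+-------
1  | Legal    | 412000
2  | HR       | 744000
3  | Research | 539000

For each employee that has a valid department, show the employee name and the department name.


INNER JOIN keeps only employees rows whose dept_id matches an id in departments. Walk through each employee:
  - employee 1 (Frank): dept_id=1 -> matches Legal
  - employee 2 (Sam): dept_id=2 -> matches HR
  - employee 3 (Jack): dept_id=3 -> matches Research
  - employee 4 (Pete): dept_id=2 -> matches HR
  - employee 5 (Zoe): dept_id=NULL, no match -> dropped
  - employee 6 (Dana): dept_id=1 -> matches Legal
  - employee 7 (Olivia): dept_id=NULL, no match -> dropped
  - employee 8 (Bob): dept_id=3 -> matches Research
  - employee 9 (Yara): dept_id=1 -> matches Legal
So 2 of 9 rows are dropped.

SQL:
SELECT a.name, b.name AS department
FROM employees a
INNER JOIN departments b ON a.dept_id = b.id

Result:
name  | department
------+-----------
Frank | Legal     
Sam   | HR        
Jack  | Research  
Pete  | HR        
Dana  | Legal     
Bob   | Research  
Yara  | Legal     


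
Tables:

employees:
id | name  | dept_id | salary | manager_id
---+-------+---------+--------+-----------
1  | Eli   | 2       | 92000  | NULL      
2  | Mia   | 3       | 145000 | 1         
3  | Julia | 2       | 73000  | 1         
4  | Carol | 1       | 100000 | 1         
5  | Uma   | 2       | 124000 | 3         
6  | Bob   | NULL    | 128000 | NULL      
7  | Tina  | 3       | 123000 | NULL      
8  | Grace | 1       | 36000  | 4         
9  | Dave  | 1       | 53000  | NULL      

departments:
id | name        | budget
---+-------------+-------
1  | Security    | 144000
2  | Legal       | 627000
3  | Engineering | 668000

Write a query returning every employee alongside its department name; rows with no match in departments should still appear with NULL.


LEFT JOIN keeps every row from employees (the left table); where dept_id has no match in departments, the department columns become NULL. Walk through each employee:
  - employee 1 (Eli): dept_id=2 -> matches Legal
  - employee 2 (Mia): dept_id=3 -> matches Engineering
  - employee 3 (Julia): dept_id=2 -> matches Legal
  - employee 4 (Carol): dept_id=1 -> matches Security
  - employee 5 (Uma): dept_id=2 -> matches Legal
  - employee 6 (Bob): dept_id=NULL, no match -> kept with NULL
  - employee 7 (Tina): dept_id=3 -> matches Engineering
  - employee 8 (Grace): dept_id=1 -> matches Security
  - employee 9 (Dave): dept_id=1 -> matches Security
All 9 rows appear; 1 has NULL department.

SQL:
SELECT a.name, b.name AS department
FROM employees a
LEFT JOIN departments b ON a.dept_id = b.id

Result:
name  | department 
------+------------
Eli   | Legal      
Mia   | Engineering
Julia | Legal      
Carol | Security   
Uma   | Legal      
Bob   | NULL       
Tina  | Engineering
Grace | Security   
Dave  | Security   


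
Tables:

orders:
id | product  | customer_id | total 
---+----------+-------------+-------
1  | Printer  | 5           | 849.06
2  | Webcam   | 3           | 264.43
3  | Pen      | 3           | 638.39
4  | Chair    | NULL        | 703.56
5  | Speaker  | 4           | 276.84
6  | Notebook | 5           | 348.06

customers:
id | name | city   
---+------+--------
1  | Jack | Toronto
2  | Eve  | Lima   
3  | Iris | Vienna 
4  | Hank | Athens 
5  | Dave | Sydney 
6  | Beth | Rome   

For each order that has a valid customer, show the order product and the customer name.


INNER JOIN keeps only orders rows whose customer_id matches an id in customers. Walk through each order:
  - order 1 (Printer): customer_id=5 -> matches Dave
  - order 2 (Webcam): customer_id=3 -> matches Iris
  - order 3 (Pen): customer_id=3 -> matches Iris
  - order 4 (Chair): customer_id=NULL, no match -> dropped
  - order 5 (Speaker): customer_id=4 -> matches Hank
  - order 6 (Notebook): customer_id=5 -> matches Dave
So 1 of 6 rows is dropped.

SQL:
SELECT a.product, b.name AS customer
FROM orders a
INNER JOIN customers b ON a.customer_id = b.id

Result:
product  | customer
---------+---------
Printer  | Dave    
Webcam   | Iris    
Pen      | Iris    
Speaker  | Hank    
Notebook | Dave    


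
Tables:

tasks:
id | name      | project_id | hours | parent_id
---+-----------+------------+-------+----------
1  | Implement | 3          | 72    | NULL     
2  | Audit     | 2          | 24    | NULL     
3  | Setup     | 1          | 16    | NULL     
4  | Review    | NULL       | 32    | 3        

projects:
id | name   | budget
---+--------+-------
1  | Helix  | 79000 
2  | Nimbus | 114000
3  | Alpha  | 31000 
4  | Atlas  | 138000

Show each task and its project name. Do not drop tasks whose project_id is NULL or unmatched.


LEFT JOIN keeps every row from tasks (the left table); where project_id has no match in projects, the project columns become NULL. Walk through each task:
  - task 1 (Implement): project_id=3 -> matches Alpha
  - task 2 (Audit): project_id=2 -> matches Nimbus
  - task 3 (Setup): project_id=1 -> matches Helix
  - task 4 (Review): project_id=NULL, no match -> kept with NULL
All 4 rows appear; 1 has NULL project.

SQL:
SELECT a.name, b.name AS project
FROM tasks a
LEFT JOIN projects b ON a.project_id = b.id

Result:
name      | project
----------+--------
Implement | Alpha  
Audit     | Nimbus 
Setup     | Helix  
Review    | NULL   


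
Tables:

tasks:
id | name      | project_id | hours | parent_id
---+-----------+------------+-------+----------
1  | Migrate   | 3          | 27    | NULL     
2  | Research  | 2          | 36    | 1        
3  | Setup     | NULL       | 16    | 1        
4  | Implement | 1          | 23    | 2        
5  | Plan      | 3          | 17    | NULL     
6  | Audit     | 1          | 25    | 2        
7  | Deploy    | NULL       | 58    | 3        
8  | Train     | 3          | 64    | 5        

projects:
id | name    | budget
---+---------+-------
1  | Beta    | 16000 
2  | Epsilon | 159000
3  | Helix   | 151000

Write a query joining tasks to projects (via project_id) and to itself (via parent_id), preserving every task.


Two LEFT JOINs from the same base table tasks: one to projects via project_id, one to tasks itself via parent_id. Both are LEFT so every task is preserved.
Match against projects:
  - task 1 (Migrate): project_id=3 -> matches Helix
  - task 2 (Research): project_id=2 -> matches Epsilon
  - task 3 (Setup): project_id=NULL, no match -> kept with NULL
  - task 4 (Implement): project_id=1 -> matches Beta
  - task 5 (Plan): project_id=3 -> matches Helix
  - task 6 (Audit): project_id=1 -> matches Beta
  - task 7 (Deploy): project_id=NULL, no match -> kept with NULL
  - task 8 (Train): project_id=3 -> matches Helix
Match against tasks (self):
  - task 1 (Migrate): parent_id=NULL -> NULL
  - task 2 (Research): parent_id=1 -> Migrate
  - task 3 (Setup): parent_id=1 -> Migrate
  - task 4 (Implement): parent_id=2 -> Research
  - task 5 (Plan): parent_id=NULL -> NULL
  - task 6 (Audit): parent_id=2 -> Research
  - task 7 (Deploy): parent_id=3 -> Setup
  - task 8 (Train): parent_id=5 -> Plan

SQL:
SELECT a.name, b.name AS project, c.name AS parent
FROM tasks a
LEFT JOIN projects b ON a.project_id = b.id
LEFT JOIN tasks c ON a.parent_id = c.id

Result:
name      | project | parent  
----------+---------+---------
Migrate   | Helix   | NULL    
Research  | Epsilon | Migrate 
Setup     | NULL    | Migrate 
Implement | Beta    | Research
Plan      | Helix   | NULL    
Audit     | Beta    | Research
Deploy    | NULL    | Setup   
Train     | Helix   | Plan    


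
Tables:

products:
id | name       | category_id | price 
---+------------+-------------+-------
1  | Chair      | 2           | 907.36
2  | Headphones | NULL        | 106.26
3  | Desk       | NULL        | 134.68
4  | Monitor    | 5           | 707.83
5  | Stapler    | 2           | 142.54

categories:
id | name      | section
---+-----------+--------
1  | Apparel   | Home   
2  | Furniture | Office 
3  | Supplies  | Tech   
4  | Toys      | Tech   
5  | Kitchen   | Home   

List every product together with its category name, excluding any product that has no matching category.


INNER JOIN keeps only products rows whose category_id matches an id in categories. Walk through each product:
  - product 1 (Chair): category_id=2 -> matches Furniture
  - product 2 (Headphones): category_id=NULL, no match -> dropped
  - product 3 (Desk): category_id=NULL, no match -> dropped
  - product 4 (Monitor): category_id=5 -> matches Kitchen
  - product 5 (Stapler): category_id=2 -> matches Furniture
So 2 of 5 rows are dropped.

SQL:
SELECT a.name, b.name AS category
FROM products a
INNER JOIN categories b ON a.category_id = b.id

Result:
name    | category 
--------+----------
Chair   | Furniture
Monitor | Kitchen  
Stapler | Furniture


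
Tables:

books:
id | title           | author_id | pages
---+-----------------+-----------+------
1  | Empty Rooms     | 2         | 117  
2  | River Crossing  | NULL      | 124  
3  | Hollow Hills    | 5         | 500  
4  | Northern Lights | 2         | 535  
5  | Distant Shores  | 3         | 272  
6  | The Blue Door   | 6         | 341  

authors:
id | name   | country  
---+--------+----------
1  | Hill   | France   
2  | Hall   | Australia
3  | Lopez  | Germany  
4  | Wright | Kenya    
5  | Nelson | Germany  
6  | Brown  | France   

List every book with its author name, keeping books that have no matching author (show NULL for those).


LEFT JOIN keeps every row from books (the left table); where author_id has no match in authors, the author columns become NULL. Walk through each book:
  - book 1 (Empty Rooms): author_id=2 -> matches Hall
  - book 2 (River Crossing): author_id=NULL, no match -> kept with NULL
  - book 3 (Hollow Hills): author_id=5 -> matches Nelson
  - book 4 (Northern Lights): author_id=2 -> matches Hall
  - book 5 (Distant Shores): author_id=3 -> matches Lopez
  - book 6 (The Blue Door): author_id=6 -> matches Brown
All 6 rows appear; 1 has NULL author.

SQL:
SELECT a.title, b.name AS author
FROM books a
LEFT JOIN authors b ON a.author_id = b.id

Result:
title           | author
----------------+-------
Empty Rooms     | Hall  
River Crossing  | NULL  
Hollow Hills    | Nelson
Northern Lights | Hall  
Distant Shores  | Lopez 
The Blue Door   | Brown 


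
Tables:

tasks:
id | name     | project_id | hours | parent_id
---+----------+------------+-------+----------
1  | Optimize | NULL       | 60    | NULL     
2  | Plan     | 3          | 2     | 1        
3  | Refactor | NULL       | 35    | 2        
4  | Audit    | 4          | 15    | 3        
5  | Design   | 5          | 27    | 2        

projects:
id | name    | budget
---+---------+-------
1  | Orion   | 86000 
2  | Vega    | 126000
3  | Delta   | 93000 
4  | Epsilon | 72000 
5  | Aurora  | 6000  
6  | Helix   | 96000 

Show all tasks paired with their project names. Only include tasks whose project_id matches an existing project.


INNER JOIN keeps only tasks rows whose project_id matches an id in projects. Walk through each task:
  - task 1 (Optimize): project_id=NULL, no match -> dropped
  - task 2 (Plan): project_id=3 -> matches Delta
  - task 3 (Refactor): project_id=NULL, no match -> dropped
  - task 4 (Audit): project_id=4 -> matches Epsilon
  - task 5 (Design): project_id=5 -> matches Aurora
So 2 of 5 rows are dropped.

SQL:
SELECT a.name, b.name AS project
FROM tasks a
INNER JOIN projects b ON a.project_id = b.id

Result:
name   | project
-------+--------
Plan   | Delta  
Audit  | Epsilon
Design | Aurora 
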